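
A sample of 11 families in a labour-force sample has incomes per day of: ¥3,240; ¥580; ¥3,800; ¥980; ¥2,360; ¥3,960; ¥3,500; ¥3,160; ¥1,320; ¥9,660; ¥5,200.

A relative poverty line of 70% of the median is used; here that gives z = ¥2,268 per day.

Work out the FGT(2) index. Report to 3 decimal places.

0.096

Below the line: ¥580, ¥980, ¥1,320 (q = 3 of N = 11).
Gap ratios (z−y)/z: (2268−580)/2268 = 0.7443; (2268−980)/2268 = 0.5679; (2268−1320)/2268 = 0.4180.
Squared: 0.5539; 0.3225; 0.1747.
Sum = 1.051162; P₂ = 1.051162 / 11 = 0.096.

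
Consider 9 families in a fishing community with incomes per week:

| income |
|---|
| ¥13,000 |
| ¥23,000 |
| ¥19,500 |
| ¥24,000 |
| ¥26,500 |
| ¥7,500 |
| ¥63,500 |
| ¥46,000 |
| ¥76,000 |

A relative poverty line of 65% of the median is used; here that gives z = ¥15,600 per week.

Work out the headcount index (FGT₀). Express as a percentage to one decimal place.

2 of the 9 families have income below ¥15,600.
H = 2/9 = 22.2%.

22.2%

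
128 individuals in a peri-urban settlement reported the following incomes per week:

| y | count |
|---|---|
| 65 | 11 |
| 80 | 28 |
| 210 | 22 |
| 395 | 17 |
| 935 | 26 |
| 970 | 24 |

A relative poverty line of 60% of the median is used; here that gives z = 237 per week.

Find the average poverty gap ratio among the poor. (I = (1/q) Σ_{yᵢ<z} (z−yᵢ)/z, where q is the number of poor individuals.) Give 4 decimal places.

0.4760

Poor units: 11×65, 28×80, 22×210 (q = 61 of N = 128).
Shortfall ratios (z−y)/z: 0.7257 (×11), 0.6624 (×28), 0.1139 (×22); sum = 29.037975.
The income-gap ratio divides by q (the poor only): 29.037975 / 61 = 0.4760.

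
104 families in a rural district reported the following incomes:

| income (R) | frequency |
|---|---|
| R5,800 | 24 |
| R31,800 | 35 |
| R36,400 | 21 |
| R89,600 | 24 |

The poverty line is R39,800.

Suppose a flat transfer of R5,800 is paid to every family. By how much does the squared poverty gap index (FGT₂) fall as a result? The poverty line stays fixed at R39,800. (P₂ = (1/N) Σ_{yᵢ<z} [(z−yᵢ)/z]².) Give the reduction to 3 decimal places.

0.067

Before: below the line — 24×R5,800, 35×R31,800, 21×R36,400; squared poverty gap index (FGT₂) = 0.18348.
After the R5,800 transfer: below the line — 24×R11,600, 35×R37,600; squared poverty gap index (FGT₂) = 0.11688.
Reduction = 0.18348 − 0.11688 = 0.067.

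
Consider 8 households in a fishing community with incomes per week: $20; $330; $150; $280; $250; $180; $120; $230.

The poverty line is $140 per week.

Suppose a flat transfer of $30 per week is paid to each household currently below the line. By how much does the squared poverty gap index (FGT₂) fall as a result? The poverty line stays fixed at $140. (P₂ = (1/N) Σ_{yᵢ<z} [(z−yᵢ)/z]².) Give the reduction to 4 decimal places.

0.0427

Before: below the line — $20, $120; squared poverty gap index (FGT₂) = 0.094388.
After the $30 transfer: below the line — $50; squared poverty gap index (FGT₂) = 0.051658.
Reduction = 0.094388 − 0.051658 = 0.0427.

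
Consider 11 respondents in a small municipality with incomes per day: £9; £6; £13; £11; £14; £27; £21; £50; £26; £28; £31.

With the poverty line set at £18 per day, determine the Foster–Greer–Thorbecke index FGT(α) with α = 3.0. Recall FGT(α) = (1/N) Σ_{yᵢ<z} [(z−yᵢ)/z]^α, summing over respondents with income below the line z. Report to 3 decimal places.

Below z: £6, £9, £11, £13, £14 (q = 5 of N = 11).
Gap ratios (z−y)/z: (18−6)/18 = 0.6667; (18−9)/18 = 0.5000; (18−11)/18 = 0.3889; (18−13)/18 = 0.2778; (18−14)/18 = 0.2222.
Raised to α = 3.0: 0.29630; 0.12500; 0.05881; 0.02143; 0.01097.
Sum = 0.512517; FGT(3.0) = 0.512517 / 11 = 0.047.

0.047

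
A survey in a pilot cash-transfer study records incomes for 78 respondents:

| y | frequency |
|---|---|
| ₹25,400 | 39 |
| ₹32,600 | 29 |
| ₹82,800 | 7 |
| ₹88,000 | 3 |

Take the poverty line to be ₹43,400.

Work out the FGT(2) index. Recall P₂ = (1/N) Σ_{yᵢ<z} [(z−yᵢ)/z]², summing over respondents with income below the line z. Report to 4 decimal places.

0.1090

Poor units: 39×₹25,400, 29×₹32,600 (q = 68 of N = 78).
Relative gaps: (43400−25400)/43400 = 0.4147 (×39); (43400−32600)/43400 = 0.2488 (×29).
Squared: 0.1720 (×39); 0.0619 (×29).
Sum = 8.504407; P₂ = 8.504407 / 78 = 0.1090.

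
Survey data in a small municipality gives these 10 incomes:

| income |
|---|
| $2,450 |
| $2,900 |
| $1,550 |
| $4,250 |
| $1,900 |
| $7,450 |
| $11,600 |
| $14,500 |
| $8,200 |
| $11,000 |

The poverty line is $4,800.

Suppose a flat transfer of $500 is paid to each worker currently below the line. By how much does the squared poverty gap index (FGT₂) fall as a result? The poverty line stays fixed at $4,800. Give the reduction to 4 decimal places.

0.0421

Before: below the line — $1,550, $1,900, $2,450, $2,900, $4,250; squared poverty gap index (FGT₂) = 0.123296.
After the $500 transfer: below the line — $2,050, $2,400, $2,950, $3,400, $4,750; squared poverty gap index (FGT₂) = 0.081196.
Reduction = 0.123296 − 0.081196 = 0.0421.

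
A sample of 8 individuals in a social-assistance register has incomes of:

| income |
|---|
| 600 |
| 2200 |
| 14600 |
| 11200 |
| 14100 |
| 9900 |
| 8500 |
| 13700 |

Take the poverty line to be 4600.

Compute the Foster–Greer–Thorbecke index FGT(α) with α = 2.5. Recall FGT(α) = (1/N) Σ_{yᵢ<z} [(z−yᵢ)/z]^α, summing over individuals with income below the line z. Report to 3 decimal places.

Below the line: 600, 2200 (q = 2 of N = 8).
Relative gaps: (4600−600)/4600 = 0.8696; (4600−2200)/4600 = 0.5217.
Raised to α = 2.5: 0.70511; 0.19662.
Sum = 0.901730; FGT(2.5) = 0.901730 / 8 = 0.113.

0.113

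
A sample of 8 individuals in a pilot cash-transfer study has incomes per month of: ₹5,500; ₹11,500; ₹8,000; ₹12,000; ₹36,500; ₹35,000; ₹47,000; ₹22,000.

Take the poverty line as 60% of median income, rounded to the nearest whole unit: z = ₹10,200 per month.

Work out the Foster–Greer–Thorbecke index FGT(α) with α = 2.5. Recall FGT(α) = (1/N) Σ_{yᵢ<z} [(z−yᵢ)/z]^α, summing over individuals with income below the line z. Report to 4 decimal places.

0.0207

Below the line: ₹5,500, ₹8,000 (q = 2 of N = 8).
Relative gaps: (10200−5500)/10200 = 0.4608; (10200−8000)/10200 = 0.2157.
Raised to α = 2.5: 0.14413; 0.02161.
Sum = 0.165732; FGT(2.5) = 0.165732 / 8 = 0.0207.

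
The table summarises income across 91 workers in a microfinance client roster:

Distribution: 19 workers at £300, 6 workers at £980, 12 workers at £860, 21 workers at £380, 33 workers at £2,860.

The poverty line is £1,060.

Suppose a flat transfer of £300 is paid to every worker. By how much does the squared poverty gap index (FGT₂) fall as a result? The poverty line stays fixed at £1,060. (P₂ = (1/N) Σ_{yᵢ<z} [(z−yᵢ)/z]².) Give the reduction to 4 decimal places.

Before: below the line — 19×£300, 21×£380, 12×£860, 6×£980; squared poverty gap index (FGT₂) = 0.207371.
After the £300 transfer: below the line — 19×£600, 21×£680; squared poverty gap index (FGT₂) = 0.068978.
Reduction = 0.207371 − 0.068978 = 0.1384.

0.1384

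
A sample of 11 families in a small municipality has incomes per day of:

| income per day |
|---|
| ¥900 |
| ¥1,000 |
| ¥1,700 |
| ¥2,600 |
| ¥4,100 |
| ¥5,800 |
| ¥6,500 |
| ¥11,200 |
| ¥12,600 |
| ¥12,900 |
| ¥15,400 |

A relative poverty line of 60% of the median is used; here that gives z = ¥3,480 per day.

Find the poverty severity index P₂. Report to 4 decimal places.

0.1257

Incomes under z: ¥900, ¥1,000, ¥1,700, ¥2,600 (q = 4 of N = 11).
Normalized shortfalls: (3480−900)/3480 = 0.7414; (3480−1000)/3480 = 0.7126; (3480−1700)/3480 = 0.5115; (3480−2600)/3480 = 0.2529.
Squared: 0.5496; 0.5079; 0.2616; 0.0639.
Sum = 1.383076; P₂ = 1.383076 / 11 = 0.1257.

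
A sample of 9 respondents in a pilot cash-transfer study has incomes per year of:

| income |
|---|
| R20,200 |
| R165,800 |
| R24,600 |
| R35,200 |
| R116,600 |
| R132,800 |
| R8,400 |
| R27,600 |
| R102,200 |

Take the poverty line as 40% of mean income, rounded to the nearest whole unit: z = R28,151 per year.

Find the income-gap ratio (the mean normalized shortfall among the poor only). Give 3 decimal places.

Below the line: R8,400, R20,200, R24,600, R27,600 (q = 4 of N = 9).
Relative gaps: 0.7016, 0.2824, 0.1261, 0.0196; sum = 1.129764.
The income-gap ratio divides by q (the poor only): 1.129764 / 4 = 0.282.

0.282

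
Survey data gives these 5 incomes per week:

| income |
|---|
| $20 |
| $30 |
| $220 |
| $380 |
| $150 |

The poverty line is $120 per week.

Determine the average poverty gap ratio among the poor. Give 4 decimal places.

Poor units: $20, $30 (q = 2 of N = 5).
Shortfall ratios (z−y)/z: 0.8333, 0.7500; sum = 1.583333.
I averages over the q = 2 poor units only: 1.583333 / 2 = 0.7917.

0.7917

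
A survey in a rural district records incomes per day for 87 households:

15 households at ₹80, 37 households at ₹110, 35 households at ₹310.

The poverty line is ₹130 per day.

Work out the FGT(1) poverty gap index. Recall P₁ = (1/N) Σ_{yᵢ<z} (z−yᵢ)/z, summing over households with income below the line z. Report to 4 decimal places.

Below the line: 15×₹80, 37×₹110 (q = 52 of N = 87).
Gap ratios (z−y)/z: (130−80)/130 = 0.3846 (×15); (130−110)/130 = 0.1538 (×37).
Σ = 11.461538. Dividing by the full population N = 87 gives P₁ = 0.1317.

0.1317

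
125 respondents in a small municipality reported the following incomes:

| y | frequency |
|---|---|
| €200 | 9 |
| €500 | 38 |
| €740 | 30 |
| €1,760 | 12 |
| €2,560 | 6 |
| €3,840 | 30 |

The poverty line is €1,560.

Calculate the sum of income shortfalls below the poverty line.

Incomes under z: 9×€200, 38×€500, 30×€740 (q = 77 of N = 125).
Individual gaps: 9×(1560−200) = 12240; 38×(1560−500) = 40280; 30×(1560−740) = 24600.
Aggregate gap = €77,120.

€77,120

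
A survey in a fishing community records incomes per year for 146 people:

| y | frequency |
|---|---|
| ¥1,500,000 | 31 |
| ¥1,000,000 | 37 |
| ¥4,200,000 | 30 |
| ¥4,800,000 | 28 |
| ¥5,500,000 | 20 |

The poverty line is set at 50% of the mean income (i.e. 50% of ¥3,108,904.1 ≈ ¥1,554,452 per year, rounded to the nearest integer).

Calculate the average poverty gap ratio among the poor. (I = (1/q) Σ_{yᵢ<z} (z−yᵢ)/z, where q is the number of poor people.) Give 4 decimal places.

Below z: 37×¥1,000,000, 31×¥1,500,000 (q = 68 of N = 146).
Shortfall ratios (z−y)/z: 0.3567 (×37), 0.0350 (×31); sum = 14.283320.
I averages over the q = 68 poor units only: 14.283320 / 68 = 0.2100.

0.2100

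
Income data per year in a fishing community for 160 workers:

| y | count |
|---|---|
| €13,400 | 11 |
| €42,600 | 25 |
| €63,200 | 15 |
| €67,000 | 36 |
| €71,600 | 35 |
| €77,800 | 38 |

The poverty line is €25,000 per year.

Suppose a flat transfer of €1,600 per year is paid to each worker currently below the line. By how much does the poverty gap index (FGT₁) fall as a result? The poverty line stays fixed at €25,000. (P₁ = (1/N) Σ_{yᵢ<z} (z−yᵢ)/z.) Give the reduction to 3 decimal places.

0.004

Before: below the line — 11×€13,400; poverty gap index (FGT₁) = 0.03190.
After the €1,600 transfer: below the line — 11×€15,000; poverty gap index (FGT₁) = 0.02750.
Reduction = 0.03190 − 0.02750 = 0.004.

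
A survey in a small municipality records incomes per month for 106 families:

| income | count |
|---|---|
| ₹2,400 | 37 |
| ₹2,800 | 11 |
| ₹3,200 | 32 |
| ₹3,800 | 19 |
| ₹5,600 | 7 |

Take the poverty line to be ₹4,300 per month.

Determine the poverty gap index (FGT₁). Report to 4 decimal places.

0.2885

Poor units: 37×₹2,400, 11×₹2,800, 32×₹3,200, 19×₹3,800 (q = 99 of N = 106).
Gap ratios (z−y)/z: (4300−2400)/4300 = 0.4419 (×37); (4300−2800)/4300 = 0.3488 (×11); (4300−3200)/4300 = 0.2558 (×32); (4300−3800)/4300 = 0.1163 (×19).
Σ = 30.581395. Dividing by the full population N = 106 gives P₁ = 0.2885.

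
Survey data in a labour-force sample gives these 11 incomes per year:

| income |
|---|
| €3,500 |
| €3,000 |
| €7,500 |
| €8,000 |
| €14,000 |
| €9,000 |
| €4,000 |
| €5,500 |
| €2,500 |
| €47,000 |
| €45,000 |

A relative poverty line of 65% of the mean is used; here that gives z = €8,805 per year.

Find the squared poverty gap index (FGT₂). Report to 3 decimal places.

0.162

Poor units: €2,500, €3,000, €3,500, €4,000, €5,500, €7,500, €8,000 (q = 7 of N = 11).
Relative gaps: (8805−2500)/8805 = 0.7161; (8805−3000)/8805 = 0.6593; (8805−3500)/8805 = 0.6025; (8805−4000)/8805 = 0.5457; (8805−5500)/8805 = 0.3754; (8805−7500)/8805 = 0.1482; (8805−8000)/8805 = 0.0914.
Squared: 0.5128; 0.4347; 0.3630; 0.2978; 0.1409; 0.0220; 0.0084.
Sum = 1.779436; P₂ = 1.779436 / 11 = 0.162.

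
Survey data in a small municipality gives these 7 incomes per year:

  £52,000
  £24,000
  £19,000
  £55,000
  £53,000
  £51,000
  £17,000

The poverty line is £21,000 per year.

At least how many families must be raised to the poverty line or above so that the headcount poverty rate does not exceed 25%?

1

Currently q = 2 of N = 7 are below the line (H = 0.286).
A headcount ratio of at most 25% allows at most ⌊0.25 × 7⌋ = 1 poor families.
So at least 2 − 1 = 1 must be lifted.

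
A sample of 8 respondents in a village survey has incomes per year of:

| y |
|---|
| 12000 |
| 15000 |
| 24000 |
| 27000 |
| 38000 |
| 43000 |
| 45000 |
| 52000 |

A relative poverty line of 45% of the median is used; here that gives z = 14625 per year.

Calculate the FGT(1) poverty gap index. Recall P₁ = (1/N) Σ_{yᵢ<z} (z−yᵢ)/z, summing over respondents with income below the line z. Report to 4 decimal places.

0.0224

Poor units: 12000 (q = 1 of N = 8).
Shortfall ratios: (14625−12000)/14625 = 0.1795.
Σ = 0.179487. Dividing by the full population N = 8 gives P₁ = 0.0224.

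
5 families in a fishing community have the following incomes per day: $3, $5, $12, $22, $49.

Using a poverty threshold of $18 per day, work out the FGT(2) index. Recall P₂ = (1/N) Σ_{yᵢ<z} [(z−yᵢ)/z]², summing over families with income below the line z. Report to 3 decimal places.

Incomes under z: $3, $5, $12 (q = 3 of N = 5).
Normalized shortfalls: (18−3)/18 = 0.8333; (18−5)/18 = 0.7222; (18−12)/18 = 0.3333.
Squared: 0.6944; 0.5216; 0.1111.
Sum = 1.327160; P₂ = 1.327160 / 5 = 0.265.

0.265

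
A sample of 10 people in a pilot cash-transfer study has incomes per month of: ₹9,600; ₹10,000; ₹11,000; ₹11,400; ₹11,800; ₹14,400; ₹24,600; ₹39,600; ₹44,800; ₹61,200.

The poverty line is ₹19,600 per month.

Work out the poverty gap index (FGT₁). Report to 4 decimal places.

0.2520

Below z: ₹9,600, ₹10,000, ₹11,000, ₹11,400, ₹11,800, ₹14,400 (q = 6 of N = 10).
Gap ratios (z−y)/z: (19600−9600)/19600 = 0.5102; (19600−10000)/19600 = 0.4898; (19600−11000)/19600 = 0.4388; (19600−11400)/19600 = 0.4184; (19600−11800)/19600 = 0.3980; (19600−14400)/19600 = 0.2653.
Sum of shortfalls = 2.520408; P₁ averages over all N: 2.520408 / 10 = 0.2520.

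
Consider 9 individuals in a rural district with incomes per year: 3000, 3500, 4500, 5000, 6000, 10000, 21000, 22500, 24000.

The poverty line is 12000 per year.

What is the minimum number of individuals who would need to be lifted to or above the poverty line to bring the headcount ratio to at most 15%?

Currently q = 6 of N = 9 are below the line (H = 0.667).
A headcount ratio of at most 15% allows at most ⌊0.15 × 9⌋ = 1 poor individuals.
So at least 6 − 1 = 5 must be lifted.

5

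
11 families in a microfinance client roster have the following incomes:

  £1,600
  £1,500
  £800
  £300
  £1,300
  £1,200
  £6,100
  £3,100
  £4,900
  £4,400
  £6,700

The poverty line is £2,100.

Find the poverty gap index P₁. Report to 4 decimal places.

Below the line: £300, £800, £1,200, £1,300, £1,500, £1,600 (q = 6 of N = 11).
Normalized shortfalls: (2100−300)/2100 = 0.8571; (2100−800)/2100 = 0.6190; (2100−1200)/2100 = 0.4286; (2100−1300)/2100 = 0.3810; (2100−1500)/2100 = 0.2857; (2100−1600)/2100 = 0.2381.
Σ = 2.809524. Dividing by the full population N = 11 gives P₁ = 0.2554.

0.2554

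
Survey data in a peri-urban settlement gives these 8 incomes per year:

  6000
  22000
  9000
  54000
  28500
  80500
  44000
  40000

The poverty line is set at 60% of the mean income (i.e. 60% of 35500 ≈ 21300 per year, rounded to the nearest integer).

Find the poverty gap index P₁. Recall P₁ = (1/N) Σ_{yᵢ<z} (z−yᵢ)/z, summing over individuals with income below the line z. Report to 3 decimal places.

0.162

Incomes under z: 6000, 9000 (q = 2 of N = 8).
Gap ratios (z−y)/z: (21300−6000)/21300 = 0.7183; (21300−9000)/21300 = 0.5775.
Σ = 1.295775. Dividing by the full population N = 8 gives P₁ = 0.162.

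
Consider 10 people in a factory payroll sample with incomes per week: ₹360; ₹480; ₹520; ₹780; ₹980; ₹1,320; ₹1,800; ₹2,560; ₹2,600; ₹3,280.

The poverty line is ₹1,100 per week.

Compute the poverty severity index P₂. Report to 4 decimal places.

Below the line: ₹360, ₹480, ₹520, ₹780, ₹980 (q = 5 of N = 10).
Normalized shortfalls: (1100−360)/1100 = 0.6727; (1100−480)/1100 = 0.5636; (1100−520)/1100 = 0.5273; (1100−780)/1100 = 0.2909; (1100−980)/1100 = 0.1091.
Squared: 0.4526; 0.3177; 0.2780; 0.0846; 0.0119.
Sum = 1.144793; P₂ = 1.144793 / 10 = 0.1145.

0.1145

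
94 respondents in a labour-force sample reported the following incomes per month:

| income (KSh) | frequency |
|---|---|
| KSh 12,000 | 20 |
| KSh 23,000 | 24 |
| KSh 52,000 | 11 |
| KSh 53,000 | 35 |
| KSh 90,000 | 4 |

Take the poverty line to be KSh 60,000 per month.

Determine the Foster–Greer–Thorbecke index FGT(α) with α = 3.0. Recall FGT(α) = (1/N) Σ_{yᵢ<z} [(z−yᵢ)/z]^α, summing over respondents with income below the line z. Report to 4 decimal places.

Below z: 20×KSh 12,000, 24×KSh 23,000, 11×KSh 52,000, 35×KSh 53,000 (q = 90 of N = 94).
Relative gaps: (60000−12000)/60000 = 0.8000 (×20); (60000−23000)/60000 = 0.6167 (×24); (60000−52000)/60000 = 0.1333 (×11); (60000−53000)/60000 = 0.1167 (×35).
Raised to α = 3.0: 0.51200 (×20); 0.23450 (×24); 0.00237 (×11); 0.00159 (×35).
Sum = 15.949764; FGT(3.0) = 15.949764 / 94 = 0.1697.

0.1697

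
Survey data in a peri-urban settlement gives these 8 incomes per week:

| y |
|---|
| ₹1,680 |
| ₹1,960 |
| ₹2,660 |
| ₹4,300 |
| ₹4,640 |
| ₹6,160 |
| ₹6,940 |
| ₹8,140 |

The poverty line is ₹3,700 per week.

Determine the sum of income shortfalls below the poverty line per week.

₹4,800

Incomes under z: ₹1,680, ₹1,960, ₹2,660 (q = 3 of N = 8).
Individual gaps: 3700−1680 = 2020; 3700−1960 = 1740; 3700−2660 = 1040.
Aggregate gap = ₹4,800.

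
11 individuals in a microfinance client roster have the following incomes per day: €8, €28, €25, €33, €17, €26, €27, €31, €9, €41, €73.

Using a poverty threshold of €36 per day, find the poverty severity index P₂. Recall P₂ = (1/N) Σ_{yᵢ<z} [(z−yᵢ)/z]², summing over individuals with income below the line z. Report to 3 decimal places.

0.160

Incomes under z: €8, €9, €17, €25, €26, €27, €28, €31, €33 (q = 9 of N = 11).
Gap ratios (z−y)/z: (36−8)/36 = 0.7778; (36−9)/36 = 0.7500; (36−17)/36 = 0.5278; (36−25)/36 = 0.3056; (36−26)/36 = 0.2778; (36−27)/36 = 0.2500; (36−28)/36 = 0.2222; (36−31)/36 = 0.1389; (36−33)/36 = 0.0833.
Squared: 0.6049; 0.5625; 0.2785; 0.0934; 0.0772; 0.0625; 0.0494; 0.0193; 0.0069.
Sum = 1.754630; P₂ = 1.754630 / 11 = 0.160.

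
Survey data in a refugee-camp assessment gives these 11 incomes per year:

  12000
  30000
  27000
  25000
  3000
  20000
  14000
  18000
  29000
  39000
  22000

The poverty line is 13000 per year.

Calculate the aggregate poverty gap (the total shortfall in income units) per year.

11000

Below z: 3000, 12000 (q = 2 of N = 11).
Individual gaps: 13000−3000 = 10000; 13000−12000 = 1000.
Aggregate gap = 11000.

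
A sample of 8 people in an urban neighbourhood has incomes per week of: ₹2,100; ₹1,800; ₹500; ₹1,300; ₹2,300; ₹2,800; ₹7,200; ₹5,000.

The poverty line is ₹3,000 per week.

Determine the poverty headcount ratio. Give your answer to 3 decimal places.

0.750

6 of the 8 people have income below ₹3,000.
H = 6/8 = 0.750.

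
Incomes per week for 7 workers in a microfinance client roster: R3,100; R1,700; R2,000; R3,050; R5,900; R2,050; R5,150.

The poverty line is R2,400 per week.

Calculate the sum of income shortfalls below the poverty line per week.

R1,450

Below z: R1,700, R2,000, R2,050 (q = 3 of N = 7).
Individual gaps: 2400−1700 = 700; 2400−2000 = 400; 2400−2050 = 350.
Aggregate gap = R1,450.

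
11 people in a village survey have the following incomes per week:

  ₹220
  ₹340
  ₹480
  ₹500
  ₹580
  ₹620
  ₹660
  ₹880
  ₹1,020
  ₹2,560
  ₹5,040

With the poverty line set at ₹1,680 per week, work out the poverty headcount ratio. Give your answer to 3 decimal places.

9 of the 11 people have income below ₹1,680.
H = 9/11 = 0.818.

0.818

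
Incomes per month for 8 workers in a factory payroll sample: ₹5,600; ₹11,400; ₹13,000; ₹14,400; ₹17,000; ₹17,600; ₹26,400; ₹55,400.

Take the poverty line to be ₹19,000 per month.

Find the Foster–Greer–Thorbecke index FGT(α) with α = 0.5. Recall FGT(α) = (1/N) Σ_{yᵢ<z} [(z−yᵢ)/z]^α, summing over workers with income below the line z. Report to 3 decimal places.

0.390

Incomes under z: ₹5,600, ₹11,400, ₹13,000, ₹14,400, ₹17,000, ₹17,600 (q = 6 of N = 8).
Shortfall ratios: (19000−5600)/19000 = 0.7053; (19000−11400)/19000 = 0.4000; (19000−13000)/19000 = 0.3158; (19000−14400)/19000 = 0.2421; (19000−17000)/19000 = 0.1053; (19000−17600)/19000 = 0.0737.
Raised to α = 0.5: 0.83980; 0.63246; 0.56195; 0.49204; 0.32444; 0.27145.
Sum = 3.122140; FGT(0.5) = 3.122140 / 8 = 0.390.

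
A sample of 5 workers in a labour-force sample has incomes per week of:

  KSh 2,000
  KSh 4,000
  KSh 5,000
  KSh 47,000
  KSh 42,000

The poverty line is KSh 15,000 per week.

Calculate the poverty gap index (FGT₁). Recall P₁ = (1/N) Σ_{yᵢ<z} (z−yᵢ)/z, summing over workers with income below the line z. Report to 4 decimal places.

Poor units: KSh 2,000, KSh 4,000, KSh 5,000 (q = 3 of N = 5).
Normalized shortfalls: (15000−2000)/15000 = 0.8667; (15000−4000)/15000 = 0.7333; (15000−5000)/15000 = 0.6667.
Σ = 2.266667. Dividing by the full population N = 5 gives P₁ = 0.4533.

0.4533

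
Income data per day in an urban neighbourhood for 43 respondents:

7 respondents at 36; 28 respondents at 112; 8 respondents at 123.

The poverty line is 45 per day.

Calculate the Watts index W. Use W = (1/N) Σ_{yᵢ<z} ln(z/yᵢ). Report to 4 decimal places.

0.0363

Poor units: 7×36 (q = 7 of N = 43).
ln(z/y) terms: ln(45/36) = 0.2231 (×7).
W = 1.562005 / 43 = 0.0363.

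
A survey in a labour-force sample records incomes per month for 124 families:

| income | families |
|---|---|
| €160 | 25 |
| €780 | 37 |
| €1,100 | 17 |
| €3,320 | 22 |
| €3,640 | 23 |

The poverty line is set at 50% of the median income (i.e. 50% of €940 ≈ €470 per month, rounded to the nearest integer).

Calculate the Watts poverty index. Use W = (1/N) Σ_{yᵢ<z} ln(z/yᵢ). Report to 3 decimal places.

0.217

Below z: 25×€160 (q = 25 of N = 124).
Log shortfalls: ln(470/160) = 1.0776 (×25).
W = 26.938972 / 124 = 0.217.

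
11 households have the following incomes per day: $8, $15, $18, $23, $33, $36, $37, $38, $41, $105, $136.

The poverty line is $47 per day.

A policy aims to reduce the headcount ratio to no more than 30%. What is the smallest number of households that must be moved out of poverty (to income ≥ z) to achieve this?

6

Currently q = 9 of N = 11 are below the line (H = 0.818).
A headcount ratio of at most 30% allows at most ⌊0.30 × 11⌋ = 3 poor households.
So at least 9 − 3 = 6 must be lifted.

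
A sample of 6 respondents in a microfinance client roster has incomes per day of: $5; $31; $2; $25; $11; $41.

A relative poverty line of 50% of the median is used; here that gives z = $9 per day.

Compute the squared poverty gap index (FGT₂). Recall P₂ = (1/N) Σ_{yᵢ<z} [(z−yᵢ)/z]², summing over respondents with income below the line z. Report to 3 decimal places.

0.134

Below the line: $2, $5 (q = 2 of N = 6).
Gap ratios (z−y)/z: (9−2)/9 = 0.7778; (9−5)/9 = 0.4444.
Squared: 0.6049; 0.1975.
Sum = 0.802469; P₂ = 0.802469 / 6 = 0.134.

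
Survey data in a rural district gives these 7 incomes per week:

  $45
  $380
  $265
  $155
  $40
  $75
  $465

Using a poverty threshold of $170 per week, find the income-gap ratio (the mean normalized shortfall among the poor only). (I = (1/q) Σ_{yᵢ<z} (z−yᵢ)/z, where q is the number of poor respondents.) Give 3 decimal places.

0.537

Below z: $40, $45, $75, $155 (q = 4 of N = 7).
Shortfall ratios (z−y)/z: 0.7647, 0.7353, 0.5588, 0.0882; sum = 2.147059.
The income-gap ratio divides by q (the poor only): 2.147059 / 4 = 0.537.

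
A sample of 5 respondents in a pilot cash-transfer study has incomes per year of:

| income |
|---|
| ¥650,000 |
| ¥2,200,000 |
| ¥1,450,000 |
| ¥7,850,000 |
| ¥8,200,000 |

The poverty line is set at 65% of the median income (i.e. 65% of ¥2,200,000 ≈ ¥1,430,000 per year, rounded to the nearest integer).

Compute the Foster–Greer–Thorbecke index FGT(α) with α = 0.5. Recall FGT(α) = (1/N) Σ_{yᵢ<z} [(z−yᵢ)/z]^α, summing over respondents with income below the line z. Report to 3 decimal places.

0.148

Below the line: ¥650,000 (q = 1 of N = 5).
Gap ratios (z−y)/z: (1430000−650000)/1430000 = 0.5455.
Raised to α = 0.5: 0.73855.
Sum = 0.738549; FGT(0.5) = 0.738549 / 5 = 0.148.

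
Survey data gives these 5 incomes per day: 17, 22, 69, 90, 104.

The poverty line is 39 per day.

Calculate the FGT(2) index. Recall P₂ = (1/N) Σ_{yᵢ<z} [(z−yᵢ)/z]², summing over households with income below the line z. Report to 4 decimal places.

0.1016

Incomes under z: 17, 22 (q = 2 of N = 5).
Relative gaps: (39−17)/39 = 0.5641; (39−22)/39 = 0.4359.
Squared: 0.3182; 0.1900.
Sum = 0.508218; P₂ = 0.508218 / 5 = 0.1016.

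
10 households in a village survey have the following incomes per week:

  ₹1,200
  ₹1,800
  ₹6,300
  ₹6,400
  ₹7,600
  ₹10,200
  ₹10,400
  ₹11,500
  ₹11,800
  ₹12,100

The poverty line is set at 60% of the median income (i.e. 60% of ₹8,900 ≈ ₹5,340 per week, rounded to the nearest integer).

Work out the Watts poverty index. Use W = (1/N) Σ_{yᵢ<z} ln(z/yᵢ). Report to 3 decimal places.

0.258

Below z: ₹1,200, ₹1,800 (q = 2 of N = 10).
Log shortfalls: ln(5340/1200) = 1.4929; ln(5340/1800) = 1.0874.
W = 2.580343 / 10 = 0.258.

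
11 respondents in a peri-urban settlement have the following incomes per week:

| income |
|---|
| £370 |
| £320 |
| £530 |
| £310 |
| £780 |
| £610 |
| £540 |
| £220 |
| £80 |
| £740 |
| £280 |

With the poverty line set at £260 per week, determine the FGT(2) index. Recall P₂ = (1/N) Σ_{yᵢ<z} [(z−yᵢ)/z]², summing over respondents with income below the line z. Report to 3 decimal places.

Poor units: £80, £220 (q = 2 of N = 11).
Normalized shortfalls: (260−80)/260 = 0.6923; (260−220)/260 = 0.1538.
Squared: 0.4793; 0.0237.
Sum = 0.502959; P₂ = 0.502959 / 11 = 0.046.

0.046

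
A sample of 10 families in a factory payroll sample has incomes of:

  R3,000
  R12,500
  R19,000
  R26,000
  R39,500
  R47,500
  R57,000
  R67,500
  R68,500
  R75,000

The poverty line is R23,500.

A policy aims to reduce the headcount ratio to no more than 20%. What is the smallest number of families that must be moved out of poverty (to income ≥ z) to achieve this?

1

3 of the 10 families are poor, so H = 3/10 = 0.300.
A headcount ratio of at most 20% allows at most ⌊0.20 × 10⌋ = 2 poor families.
So at least 3 − 2 = 1 must be lifted.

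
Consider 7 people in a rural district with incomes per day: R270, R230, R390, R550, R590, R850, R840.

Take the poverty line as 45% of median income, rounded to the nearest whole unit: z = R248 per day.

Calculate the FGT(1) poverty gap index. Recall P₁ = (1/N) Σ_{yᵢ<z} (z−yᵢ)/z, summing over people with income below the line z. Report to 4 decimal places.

Poor units: R230 (q = 1 of N = 7).
Normalized shortfalls: (248−230)/248 = 0.0726.
Sum of shortfalls = 0.072581; P₁ averages over all N: 0.072581 / 7 = 0.0104.

0.0104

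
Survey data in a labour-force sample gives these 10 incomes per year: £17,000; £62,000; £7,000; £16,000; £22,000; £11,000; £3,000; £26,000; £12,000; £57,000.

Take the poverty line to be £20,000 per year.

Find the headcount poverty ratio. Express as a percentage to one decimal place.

6 of the 10 people have income below £20,000.
H = 6/10 = 60.0%.

60.0%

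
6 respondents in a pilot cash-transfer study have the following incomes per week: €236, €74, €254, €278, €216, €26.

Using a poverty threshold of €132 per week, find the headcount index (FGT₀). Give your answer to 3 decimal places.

2 of the 6 respondents have income below €132.
H = 2/6 = 0.333.

0.333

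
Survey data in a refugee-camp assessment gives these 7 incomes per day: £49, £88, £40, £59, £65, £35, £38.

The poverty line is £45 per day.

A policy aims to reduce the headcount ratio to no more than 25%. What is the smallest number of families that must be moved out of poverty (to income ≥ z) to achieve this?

Currently q = 3 of N = 7 are below the line (H = 0.429).
A headcount ratio of at most 25% allows at most ⌊0.25 × 7⌋ = 1 poor families.
So at least 3 − 1 = 2 must be lifted.

2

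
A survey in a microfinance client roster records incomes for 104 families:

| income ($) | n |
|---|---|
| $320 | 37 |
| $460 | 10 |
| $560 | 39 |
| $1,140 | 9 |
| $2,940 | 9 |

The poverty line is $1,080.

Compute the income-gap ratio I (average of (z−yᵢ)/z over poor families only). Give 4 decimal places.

Poor units: 37×$320, 10×$460, 39×$560 (q = 86 of N = 104).
Relative gaps: 0.7037 (×37), 0.5741 (×10), 0.4815 (×39); sum = 50.555556.
I averages over the q = 86 poor units only: 50.555556 / 86 = 0.5879.

0.5879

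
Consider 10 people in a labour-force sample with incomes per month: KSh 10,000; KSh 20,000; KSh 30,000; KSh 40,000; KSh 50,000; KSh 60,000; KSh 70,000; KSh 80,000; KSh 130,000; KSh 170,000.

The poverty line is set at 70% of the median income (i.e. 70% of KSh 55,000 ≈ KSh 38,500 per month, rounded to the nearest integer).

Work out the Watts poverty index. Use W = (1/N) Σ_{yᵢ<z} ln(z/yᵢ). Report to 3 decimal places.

Incomes under z: KSh 10,000, KSh 20,000, KSh 30,000 (q = 3 of N = 10).
Log gaps: ln(38500/10000) = 1.3481; ln(38500/20000) = 0.6549; ln(38500/30000) = 0.2495.
W = 2.252460 / 10 = 0.225.

0.225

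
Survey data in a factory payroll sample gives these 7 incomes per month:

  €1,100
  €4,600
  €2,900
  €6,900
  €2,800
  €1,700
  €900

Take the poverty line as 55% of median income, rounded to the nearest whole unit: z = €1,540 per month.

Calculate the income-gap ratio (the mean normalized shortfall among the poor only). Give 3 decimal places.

Below the line: €900, €1,100 (q = 2 of N = 7).
Shortfall ratios (z−y)/z: 0.4156, 0.2857; sum = 0.701299.
I averages over the q = 2 poor units only: 0.701299 / 2 = 0.351.

0.351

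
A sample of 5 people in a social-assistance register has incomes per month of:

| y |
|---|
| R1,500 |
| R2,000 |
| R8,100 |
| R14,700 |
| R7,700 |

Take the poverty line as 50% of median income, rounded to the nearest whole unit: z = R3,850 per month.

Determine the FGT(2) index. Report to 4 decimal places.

0.1207

Below the line: R1,500, R2,000 (q = 2 of N = 5).
Shortfall ratios: (3850−1500)/3850 = 0.6104; (3850−2000)/3850 = 0.4805.
Squared: 0.3726; 0.2309.
Sum = 0.603474; P₂ = 0.603474 / 5 = 0.1207.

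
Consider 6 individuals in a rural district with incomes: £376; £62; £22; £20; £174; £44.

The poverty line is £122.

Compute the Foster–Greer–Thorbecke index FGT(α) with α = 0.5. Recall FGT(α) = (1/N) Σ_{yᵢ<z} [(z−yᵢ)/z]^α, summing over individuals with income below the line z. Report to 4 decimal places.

Below the line: £20, £22, £44, £62 (q = 4 of N = 6).
Gap ratios (z−y)/z: (122−20)/122 = 0.8361; (122−22)/122 = 0.8197; (122−44)/122 = 0.6393; (122−62)/122 = 0.4918.
Raised to α = 0.5: 0.91437; 0.90536; 0.79959; 0.70129.
Sum = 3.320601; FGT(0.5) = 3.320601 / 6 = 0.5534.

0.5534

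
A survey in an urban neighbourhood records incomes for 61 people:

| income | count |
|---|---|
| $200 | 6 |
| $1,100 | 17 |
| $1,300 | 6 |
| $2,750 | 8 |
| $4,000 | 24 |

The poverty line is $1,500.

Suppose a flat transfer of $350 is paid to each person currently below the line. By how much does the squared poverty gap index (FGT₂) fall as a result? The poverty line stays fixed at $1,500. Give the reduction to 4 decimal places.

Before: below the line — 6×$200, 17×$1,100, 6×$1,300; squared poverty gap index (FGT₂) = 0.095446.
After the $350 transfer: below the line — 6×$550, 17×$1,450; squared poverty gap index (FGT₂) = 0.039763.
Reduction = 0.095446 − 0.039763 = 0.0557.

0.0557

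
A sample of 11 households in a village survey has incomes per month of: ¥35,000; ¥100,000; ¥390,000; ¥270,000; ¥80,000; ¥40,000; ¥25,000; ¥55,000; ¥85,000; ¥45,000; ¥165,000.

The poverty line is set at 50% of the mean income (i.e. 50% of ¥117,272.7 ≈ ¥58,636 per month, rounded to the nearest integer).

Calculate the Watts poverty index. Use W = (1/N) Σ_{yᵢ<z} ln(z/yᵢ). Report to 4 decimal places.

Incomes under z: ¥25,000, ¥35,000, ¥40,000, ¥45,000, ¥55,000 (q = 5 of N = 11).
Log shortfalls: ln(58636/25000) = 0.8525; ln(58636/35000) = 0.5160; ln(58636/40000) = 0.3825; ln(58636/45000) = 0.2647; ln(58636/55000) = 0.0640.
W = 2.079645 / 11 = 0.1891.

0.1891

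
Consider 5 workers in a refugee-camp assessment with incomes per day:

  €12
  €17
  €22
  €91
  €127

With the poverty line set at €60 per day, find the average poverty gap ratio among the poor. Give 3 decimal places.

0.717

Below z: €12, €17, €22 (q = 3 of N = 5).
Shortfall ratios (z−y)/z: 0.8000, 0.7167, 0.6333; sum = 2.150000.
I averages over the q = 3 poor units only: 2.150000 / 3 = 0.717.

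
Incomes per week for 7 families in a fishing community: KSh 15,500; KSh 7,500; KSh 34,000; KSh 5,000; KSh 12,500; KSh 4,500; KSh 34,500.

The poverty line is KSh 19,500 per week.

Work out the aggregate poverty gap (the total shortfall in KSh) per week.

KSh 52,500

Below z: KSh 4,500, KSh 5,000, KSh 7,500, KSh 12,500, KSh 15,500 (q = 5 of N = 7).
Individual gaps: 19500−4500 = 15000; 19500−5000 = 14500; 19500−7500 = 12000; 19500−12500 = 7000; 19500−15500 = 4000.
Aggregate gap = KSh 52,500.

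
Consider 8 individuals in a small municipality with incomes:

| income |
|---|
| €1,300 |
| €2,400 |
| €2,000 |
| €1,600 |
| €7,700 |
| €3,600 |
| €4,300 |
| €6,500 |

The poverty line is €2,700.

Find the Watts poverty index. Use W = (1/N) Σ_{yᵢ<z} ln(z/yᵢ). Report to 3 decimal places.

0.209

Below the line: €1,300, €1,600, €2,000, €2,400 (q = 4 of N = 8).
Log shortfalls: ln(2700/1300) = 0.7309; ln(2700/1600) = 0.5232; ln(2700/2000) = 0.3001; ln(2700/2400) = 0.1178.
W = 1.672023 / 8 = 0.209.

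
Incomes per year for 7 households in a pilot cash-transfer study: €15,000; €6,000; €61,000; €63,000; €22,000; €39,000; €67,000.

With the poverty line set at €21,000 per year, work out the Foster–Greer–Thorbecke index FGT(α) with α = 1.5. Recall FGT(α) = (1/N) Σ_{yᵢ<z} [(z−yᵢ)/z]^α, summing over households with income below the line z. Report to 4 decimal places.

Poor units: €6,000, €15,000 (q = 2 of N = 7).
Gap ratios (z−y)/z: (21000−6000)/21000 = 0.7143; (21000−15000)/21000 = 0.2857.
Raised to α = 1.5: 0.60368; 0.15272.
Sum = 0.756402; FGT(1.5) = 0.756402 / 7 = 0.1081.

0.1081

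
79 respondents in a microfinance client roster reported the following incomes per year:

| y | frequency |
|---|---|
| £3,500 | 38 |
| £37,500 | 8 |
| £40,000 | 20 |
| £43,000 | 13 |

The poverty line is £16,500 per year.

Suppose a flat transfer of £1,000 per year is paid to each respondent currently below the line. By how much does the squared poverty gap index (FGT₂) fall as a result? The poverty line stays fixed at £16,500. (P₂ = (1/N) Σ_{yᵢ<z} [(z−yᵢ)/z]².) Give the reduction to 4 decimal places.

Before: below the line — 38×£3,500; squared poverty gap index (FGT₂) = 0.298590.
After the £1,000 transfer: below the line — 38×£4,500; squared poverty gap index (FGT₂) = 0.254420.
Reduction = 0.298590 − 0.254420 = 0.0442.

0.0442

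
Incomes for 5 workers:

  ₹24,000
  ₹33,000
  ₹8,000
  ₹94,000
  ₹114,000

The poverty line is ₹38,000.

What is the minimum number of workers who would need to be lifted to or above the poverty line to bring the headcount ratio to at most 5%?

Currently q = 3 of N = 5 are below the line (H = 0.600).
A headcount ratio of at most 5% allows at most ⌊0.05 × 5⌋ = 0 poor workers.
So at least 3 − 0 = 3 must be lifted.

3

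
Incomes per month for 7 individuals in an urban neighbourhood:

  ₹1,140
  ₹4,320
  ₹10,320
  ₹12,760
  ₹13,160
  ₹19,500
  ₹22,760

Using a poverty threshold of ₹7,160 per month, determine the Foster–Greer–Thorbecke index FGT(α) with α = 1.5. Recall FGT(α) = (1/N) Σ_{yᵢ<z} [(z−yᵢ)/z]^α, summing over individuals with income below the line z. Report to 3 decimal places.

Below z: ₹1,140, ₹4,320 (q = 2 of N = 7).
Relative gaps: (7160−1140)/7160 = 0.8408; (7160−4320)/7160 = 0.3966.
Raised to α = 1.5: 0.77095; 0.24981.
Sum = 1.020757; FGT(1.5) = 1.020757 / 7 = 0.146.

0.146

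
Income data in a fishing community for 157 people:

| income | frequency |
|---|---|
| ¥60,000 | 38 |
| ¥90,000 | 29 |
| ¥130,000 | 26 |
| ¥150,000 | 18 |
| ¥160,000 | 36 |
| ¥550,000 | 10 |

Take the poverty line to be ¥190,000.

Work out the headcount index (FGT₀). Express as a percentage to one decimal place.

93.6%

147 of the 157 people have income below ¥190,000.
H = 147/157 = 93.6%.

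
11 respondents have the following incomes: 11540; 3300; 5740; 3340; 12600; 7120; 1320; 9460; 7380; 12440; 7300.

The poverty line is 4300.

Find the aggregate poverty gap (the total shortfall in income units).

4940

Incomes under z: 1320, 3300, 3340 (q = 3 of N = 11).
Individual gaps: 4300−1320 = 2980; 4300−3300 = 1000; 4300−3340 = 960.
Aggregate gap = 4940.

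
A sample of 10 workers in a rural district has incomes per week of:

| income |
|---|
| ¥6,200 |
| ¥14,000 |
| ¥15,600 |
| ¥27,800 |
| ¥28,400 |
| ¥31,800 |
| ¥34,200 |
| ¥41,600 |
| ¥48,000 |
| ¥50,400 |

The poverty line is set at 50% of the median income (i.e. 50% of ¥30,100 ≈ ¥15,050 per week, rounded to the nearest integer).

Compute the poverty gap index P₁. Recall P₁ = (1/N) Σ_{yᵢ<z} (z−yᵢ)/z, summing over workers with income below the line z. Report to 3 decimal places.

Poor units: ¥6,200, ¥14,000 (q = 2 of N = 10).
Shortfall ratios: (15050−6200)/15050 = 0.5880; (15050−14000)/15050 = 0.0698.
Σ = 0.657807. Dividing by the full population N = 10 gives P₁ = 0.066.

0.066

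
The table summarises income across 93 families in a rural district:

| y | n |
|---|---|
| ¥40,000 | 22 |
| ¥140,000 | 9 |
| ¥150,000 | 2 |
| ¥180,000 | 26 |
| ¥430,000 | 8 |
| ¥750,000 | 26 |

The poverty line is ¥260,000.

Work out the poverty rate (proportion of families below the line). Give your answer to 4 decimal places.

0.6344

59 of the 93 families have income below ¥260,000.
H = 59/93 = 0.6344.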